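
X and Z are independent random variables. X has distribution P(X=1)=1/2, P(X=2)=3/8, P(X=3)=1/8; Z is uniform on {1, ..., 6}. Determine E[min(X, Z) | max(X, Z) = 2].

P(max(X, Z) = 2) = 5/24.
Summing min(X,Z)·P(x,y) over outcomes with max(X, Z) = 2 gives 13/48.
E[min(X, Z) | max(X, Z) = 2] = (13/48) / (5/24) = 13/10.

13/10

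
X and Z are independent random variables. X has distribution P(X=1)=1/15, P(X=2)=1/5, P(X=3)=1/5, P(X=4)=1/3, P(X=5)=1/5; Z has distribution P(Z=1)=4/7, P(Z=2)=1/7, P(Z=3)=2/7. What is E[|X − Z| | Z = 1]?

12/5

P(Z = 1) = 4/7.
Summing |X−Z|·P(x,y) over outcomes with Z = 1 gives 48/35.
E[|X − Z| | Z = 1] = (48/35) / (4/7) = 12/5.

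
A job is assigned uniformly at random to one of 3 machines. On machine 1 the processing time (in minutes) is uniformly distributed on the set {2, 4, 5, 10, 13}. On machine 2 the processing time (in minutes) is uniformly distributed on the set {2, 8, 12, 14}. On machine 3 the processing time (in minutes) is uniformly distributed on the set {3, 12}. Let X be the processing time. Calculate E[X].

E[X | machine 1] = (2+4+5+10+13)/5 = 34/5.
E[X | machine 2] = (2+8+12+14)/4 = 9.
E[X | machine 3] = (3+12)/2 = 15/2.
E[X] = (1/3)·(34/5) + (1/3)·(9) + (1/3)·(15/2) = 233/30.

233/30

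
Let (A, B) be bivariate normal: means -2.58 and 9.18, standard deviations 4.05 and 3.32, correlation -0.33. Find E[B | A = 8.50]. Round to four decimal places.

For a bivariate normal, E[B | A=x] = μ_B + ρ·(σ_B/σ_A)·(x − μ_A).
E[B | A=8.50] = 9.18 + (-0.33)·(3.32/4.05)·(8.50 − (-2.58)) = 9.18 + (-0.2705185)·(11.08) = 6.1827.

6.1827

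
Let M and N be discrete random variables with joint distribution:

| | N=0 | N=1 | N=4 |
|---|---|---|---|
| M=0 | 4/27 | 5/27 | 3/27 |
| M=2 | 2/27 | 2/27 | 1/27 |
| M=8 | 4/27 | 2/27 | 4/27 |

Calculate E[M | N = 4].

17/4

P(N = 4) = 8/27.
Summing M·P(M=x,N=y) over the conditioning event gives 34/27.
E[M | N = 4] = (34/27) / (8/27) = 17/4.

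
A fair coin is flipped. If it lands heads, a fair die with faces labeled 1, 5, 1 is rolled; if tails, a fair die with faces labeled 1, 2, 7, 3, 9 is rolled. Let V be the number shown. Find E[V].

101/30

E[V | heads] = (1+5+1)/3 = 7/3.
E[V | tails] = (1+2+7+3+9)/5 = 22/5.
By the law of total expectation,
E[V] = (1/2)·(7/3) + (1/2)·(22/5) = 101/30.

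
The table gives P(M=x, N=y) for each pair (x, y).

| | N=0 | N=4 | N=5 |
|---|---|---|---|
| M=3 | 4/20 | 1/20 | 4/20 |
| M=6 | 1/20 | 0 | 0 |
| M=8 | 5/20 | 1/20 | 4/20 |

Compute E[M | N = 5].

P(N = 5) = 2/5.
Σ M·P over the event = 3·(4/20) + 8·(4/20) = 11/5.
E[M | N = 5] = (11/5) / (2/5) = 11/2.

11/2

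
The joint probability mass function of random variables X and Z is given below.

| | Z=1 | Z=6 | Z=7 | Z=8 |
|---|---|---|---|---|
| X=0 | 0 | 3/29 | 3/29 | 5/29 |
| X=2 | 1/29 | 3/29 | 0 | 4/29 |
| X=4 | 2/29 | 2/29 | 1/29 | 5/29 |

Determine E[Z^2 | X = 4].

443/10

P(X = 4) = 10/29.
Σ Z^2·P over the event = 1·(2/29) + 36·(2/29) + 49·(1/29) + 64·(5/29) = 443/29.
E[Z^2 | X = 4] = (443/29) / (10/29) = 443/10.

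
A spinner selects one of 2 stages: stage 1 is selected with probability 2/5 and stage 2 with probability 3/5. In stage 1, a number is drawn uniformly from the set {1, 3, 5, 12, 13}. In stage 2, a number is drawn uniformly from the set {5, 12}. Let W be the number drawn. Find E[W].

E[W | stage 1] = (1+3+5+12+13)/5 = 34/5.
E[W | stage 2] = (5+12)/2 = 17/2.
E[W] = (2/5)·(34/5) + (3/5)·(17/2) = 391/50.

391/50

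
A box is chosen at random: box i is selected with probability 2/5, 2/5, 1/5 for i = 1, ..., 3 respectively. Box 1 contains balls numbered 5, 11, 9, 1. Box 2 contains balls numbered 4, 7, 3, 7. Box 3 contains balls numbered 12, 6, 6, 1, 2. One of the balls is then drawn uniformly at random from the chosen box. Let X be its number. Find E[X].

E[X | box 1] = (5+11+9+1)/4 = 13/2.
E[X | box 2] = (4+7+3+7)/4 = 21/4.
E[X | box 3] = (12+6+6+1+2)/5 = 27/5.
E[X] = (2/5)·(13/2) + (2/5)·(21/4) + (1/5)·(27/5) = 289/50.

289/50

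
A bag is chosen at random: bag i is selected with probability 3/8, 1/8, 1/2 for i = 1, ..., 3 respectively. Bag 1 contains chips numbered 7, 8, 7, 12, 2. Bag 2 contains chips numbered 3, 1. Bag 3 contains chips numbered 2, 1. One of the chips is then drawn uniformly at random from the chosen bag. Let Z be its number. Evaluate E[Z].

E[Z | bag 1] = (7+8+7+12+2)/5 = 36/5.
E[Z | bag 2] = (3+1)/2 = 2.
E[Z | bag 3] = (2+1)/2 = 3/2.
By the law of total expectation,
E[Z] = (3/8)·(36/5) + (1/8)·(2) + (1/2)·(3/2) = 37/10.

37/10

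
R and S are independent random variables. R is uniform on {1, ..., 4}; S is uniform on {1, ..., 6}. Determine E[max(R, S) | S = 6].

Outcomes with S = 6: (1,6), (2,6), (3,6), (4,6), each with probability 1/24.
E[max(R, S) | S = 6] = (6 + 6 + 6 + 6) / 4 = 6.

6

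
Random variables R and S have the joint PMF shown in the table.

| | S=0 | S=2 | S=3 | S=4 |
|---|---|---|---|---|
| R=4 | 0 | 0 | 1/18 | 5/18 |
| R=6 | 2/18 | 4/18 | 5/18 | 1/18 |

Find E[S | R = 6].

P(R = 6) = 2/3.
Σ S·P over the event = 0·(2/18) + 2·(4/18) + 3·(5/18) + 4·(1/18) = 3/2.
E[S | R = 6] = (3/2) / (2/3) = 9/4.

9/4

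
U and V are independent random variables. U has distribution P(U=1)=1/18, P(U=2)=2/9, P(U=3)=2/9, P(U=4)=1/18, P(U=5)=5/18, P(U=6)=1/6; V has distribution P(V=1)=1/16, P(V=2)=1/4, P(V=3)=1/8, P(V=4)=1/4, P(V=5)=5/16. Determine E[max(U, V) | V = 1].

P(V = 1) = 1/16.
Summing max(U,V)·P(x,y) over outcomes with V = 1 gives 17/72.
E[max(U, V) | V = 1] = (17/72) / (1/16) = 34/9.

34/9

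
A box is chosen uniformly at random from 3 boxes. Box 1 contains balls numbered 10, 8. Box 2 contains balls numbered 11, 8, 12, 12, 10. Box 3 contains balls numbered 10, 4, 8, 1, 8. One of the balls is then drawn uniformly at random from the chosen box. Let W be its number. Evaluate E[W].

43/5

E[W | box 1] = (10+8)/2 = 9.
E[W | box 2] = (11+8+12+12+10)/5 = 53/5.
E[W | box 3] = (10+4+8+1+8)/5 = 31/5.
E[W] = (1/3)·(9) + (1/3)·(53/5) + (1/3)·(31/5) = 43/5.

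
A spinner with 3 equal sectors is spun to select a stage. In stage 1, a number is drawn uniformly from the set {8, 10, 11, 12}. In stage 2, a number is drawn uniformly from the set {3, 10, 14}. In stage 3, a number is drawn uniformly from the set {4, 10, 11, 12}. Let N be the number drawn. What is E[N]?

19/2

E[N | stage 1] = (8+10+11+12)/4 = 41/4.
E[N | stage 2] = (3+10+14)/3 = 9.
E[N | stage 3] = (4+10+11+12)/4 = 37/4.
E[N] = (1/3)·(41/4) + (1/3)·(9) + (1/3)·(37/4) = 19/2.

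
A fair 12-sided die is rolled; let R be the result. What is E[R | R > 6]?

19/2

Given R > 6, R is equally likely to be any of {7, 8, 9, 10, 11, 12}.
E[R | R > 6] = (7 + 8 + 9 + 10 + 11 + 12) / 6 = 19/2.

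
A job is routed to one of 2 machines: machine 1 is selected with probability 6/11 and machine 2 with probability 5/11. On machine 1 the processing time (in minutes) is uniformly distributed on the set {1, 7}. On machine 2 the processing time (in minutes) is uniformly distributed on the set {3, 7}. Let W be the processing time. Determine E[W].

49/11

E[W | machine 1] = (1+7)/2 = 4.
E[W | machine 2] = (3+7)/2 = 5.
By the law of total expectation,
E[W] = (6/11)·(4) + (5/11)·(5) = 49/11.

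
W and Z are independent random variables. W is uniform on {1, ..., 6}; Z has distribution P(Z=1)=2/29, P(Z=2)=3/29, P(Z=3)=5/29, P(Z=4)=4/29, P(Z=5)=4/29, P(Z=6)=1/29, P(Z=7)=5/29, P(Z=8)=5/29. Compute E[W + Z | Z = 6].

19/2

P(Z = 6) = 1/29.
Summing (W+Z)·P(x,y) over outcomes with Z = 6 gives 19/58.
E[W + Z | Z = 6] = (19/58) / (1/29) = 19/2.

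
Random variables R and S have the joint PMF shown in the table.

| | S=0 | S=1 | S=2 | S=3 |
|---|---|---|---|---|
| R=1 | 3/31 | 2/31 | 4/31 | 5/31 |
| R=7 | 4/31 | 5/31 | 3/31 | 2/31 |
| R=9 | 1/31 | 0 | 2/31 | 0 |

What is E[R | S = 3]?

P(S = 3) = 7/31.
Σ R·P over the event = 1·(5/31) + 7·(2/31) = 19/31.
E[R | S = 3] = (19/31) / (7/31) = 19/7.

19/7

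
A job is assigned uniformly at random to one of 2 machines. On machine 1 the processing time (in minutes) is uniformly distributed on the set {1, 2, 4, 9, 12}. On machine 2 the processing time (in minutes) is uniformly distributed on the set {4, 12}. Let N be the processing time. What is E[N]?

E[N | machine 1] = (1+2+4+9+12)/5 = 28/5.
E[N | machine 2] = (4+12)/2 = 8.
By the law of total expectation,
E[N] = (1/2)·(28/5) + (1/2)·(8) = 34/5.

34/5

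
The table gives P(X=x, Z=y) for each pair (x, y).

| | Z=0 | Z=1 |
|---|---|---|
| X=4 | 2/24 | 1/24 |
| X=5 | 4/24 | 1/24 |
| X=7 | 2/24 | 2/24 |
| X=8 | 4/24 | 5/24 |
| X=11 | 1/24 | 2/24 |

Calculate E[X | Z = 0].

P(Z = 0) = 13/24.
Σ X·P over the event = 4·(2/24) + 5·(4/24) + 7·(2/24) + 8·(4/24) + 11·(1/24) = 85/24.
E[X | Z = 0] = (85/24) / (13/24) = 85/13.

85/13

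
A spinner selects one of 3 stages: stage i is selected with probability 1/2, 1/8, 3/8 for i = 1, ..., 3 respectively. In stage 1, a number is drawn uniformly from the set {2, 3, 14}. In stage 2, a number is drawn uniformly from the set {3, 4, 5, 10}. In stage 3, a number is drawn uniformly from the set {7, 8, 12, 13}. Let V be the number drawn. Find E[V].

E[V | stage 1] = (2+3+14)/3 = 19/3.
E[V | stage 2] = (3+4+5+10)/4 = 11/2.
E[V | stage 3] = (7+8+12+13)/4 = 10.
By the law of total expectation,
E[V] = (1/2)·(19/3) + (1/8)·(11/2) + (3/8)·(10) = 365/48.

365/48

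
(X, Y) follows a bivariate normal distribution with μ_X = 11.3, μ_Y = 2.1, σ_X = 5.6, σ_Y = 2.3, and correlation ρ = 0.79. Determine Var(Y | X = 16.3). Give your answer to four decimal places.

The conditional variance in a bivariate normal is σ_Y²(1 − ρ²), independent of x.
Var(Y | X=16.3) = (2.3)²·(1 − (0.79)²) = 5.29·0.3759 = 1.9885.

1.9885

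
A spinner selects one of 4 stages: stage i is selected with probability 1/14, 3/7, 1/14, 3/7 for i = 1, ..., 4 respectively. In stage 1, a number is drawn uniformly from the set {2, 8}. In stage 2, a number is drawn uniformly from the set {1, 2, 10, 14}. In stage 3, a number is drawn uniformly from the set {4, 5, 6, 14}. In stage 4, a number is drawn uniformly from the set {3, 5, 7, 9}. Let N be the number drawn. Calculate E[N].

355/56

E[N | stage 1] = (2+8)/2 = 5.
E[N | stage 2] = (1+2+10+14)/4 = 27/4.
E[N | stage 3] = (4+5+6+14)/4 = 29/4.
E[N | stage 4] = (3+5+7+9)/4 = 6.
By the law of total expectation,
E[N] = (1/14)·(5) + (3/7)·(27/4) + (1/14)·(29/4) + (3/7)·(6) = 355/56.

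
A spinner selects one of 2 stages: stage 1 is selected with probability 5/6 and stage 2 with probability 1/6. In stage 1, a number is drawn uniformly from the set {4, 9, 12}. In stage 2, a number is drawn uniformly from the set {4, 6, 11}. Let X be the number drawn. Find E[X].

E[X | stage 1] = (4+9+12)/3 = 25/3.
E[X | stage 2] = (4+6+11)/3 = 7.
By the law of total expectation,
E[X] = (5/6)·(25/3) + (1/6)·(7) = 73/9.

73/9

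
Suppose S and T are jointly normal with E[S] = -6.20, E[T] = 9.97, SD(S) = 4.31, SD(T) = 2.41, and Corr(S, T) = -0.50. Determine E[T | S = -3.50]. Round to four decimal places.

For a bivariate normal, E[T | S=x] = μ_T + ρ·(σ_T/σ_S)·(x − μ_S).
E[T | S=-3.50] = 9.97 + (-0.50)·(2.41/4.31)·(-3.50 − (-6.20)) = 9.97 + (-0.27958)·(2.7) = 9.2151.

9.2151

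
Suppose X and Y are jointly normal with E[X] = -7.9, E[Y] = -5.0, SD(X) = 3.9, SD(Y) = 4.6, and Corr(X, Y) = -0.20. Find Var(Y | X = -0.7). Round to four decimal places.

Var(Y | X=x) = (1 − ρ²)·σ_Y².
Var(Y | X=-0.7) = (4.6)²·(1 − (-0.20)²) = 21.16·0.96 = 20.3136.

20.3136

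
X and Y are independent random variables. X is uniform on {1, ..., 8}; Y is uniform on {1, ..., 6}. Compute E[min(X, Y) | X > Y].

77/27

P(X > Y) = 9/16.
Summing min(X,Y)·P(x,y) over outcomes with X > Y gives 77/48.
E[min(X, Y) | X > Y] = (77/48) / (9/16) = 77/27.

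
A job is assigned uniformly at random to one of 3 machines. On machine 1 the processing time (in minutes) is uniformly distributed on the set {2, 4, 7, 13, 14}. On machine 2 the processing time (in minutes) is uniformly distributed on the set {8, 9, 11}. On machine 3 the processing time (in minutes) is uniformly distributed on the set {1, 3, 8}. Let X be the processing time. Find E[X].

E[X | machine 1] = (2+4+7+13+14)/5 = 8.
E[X | machine 2] = (8+9+11)/3 = 28/3.
E[X | machine 3] = (1+3+8)/3 = 4.
E[X] = (1/3)·(8) + (1/3)·(28/3) + (1/3)·(4) = 64/9.

64/9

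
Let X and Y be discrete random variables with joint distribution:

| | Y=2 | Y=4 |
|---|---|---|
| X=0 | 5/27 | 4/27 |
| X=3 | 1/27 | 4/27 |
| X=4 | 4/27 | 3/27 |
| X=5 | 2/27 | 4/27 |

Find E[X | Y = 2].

P(Y = 2) = 4/9.
Σ X·P over the event = 0·(5/27) + 3·(1/27) + 4·(4/27) + 5·(2/27) = 29/27.
E[X | Y = 2] = (29/27) / (4/9) = 29/12.

29/12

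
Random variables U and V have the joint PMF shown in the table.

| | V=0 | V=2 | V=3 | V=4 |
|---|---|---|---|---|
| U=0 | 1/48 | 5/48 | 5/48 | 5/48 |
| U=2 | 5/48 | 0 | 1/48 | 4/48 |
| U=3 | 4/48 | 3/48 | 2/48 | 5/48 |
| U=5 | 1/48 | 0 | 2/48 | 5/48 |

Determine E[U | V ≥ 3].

66/29

P(V ≥ 3) = 29/48.
Summing U·P(U=x,V=y) over the conditioning event gives 11/8.
E[U | V ≥ 3] = (11/8) / (29/48) = 66/29.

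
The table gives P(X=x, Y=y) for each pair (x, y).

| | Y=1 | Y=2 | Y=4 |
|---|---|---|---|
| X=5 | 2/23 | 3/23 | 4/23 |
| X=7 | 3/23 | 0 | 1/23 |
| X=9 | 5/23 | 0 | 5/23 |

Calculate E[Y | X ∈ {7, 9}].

P(X ∈ {7, 9}) = 14/23.
Σ Y·P over the event = 1·(3/23) + 4·(1/23) + 1·(5/23) + 4·(5/23) = 32/23.
E[Y | X ∈ {7, 9}] = (32/23) / (14/23) = 16/7.

16/7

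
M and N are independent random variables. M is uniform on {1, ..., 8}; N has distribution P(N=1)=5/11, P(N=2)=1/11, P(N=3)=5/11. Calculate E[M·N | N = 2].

9

P(N = 2) = 1/11.
Summing MN·P(x,y) over outcomes with N = 2 gives 9/11.
E[M·N | N = 2] = (9/11) / (1/11) = 9.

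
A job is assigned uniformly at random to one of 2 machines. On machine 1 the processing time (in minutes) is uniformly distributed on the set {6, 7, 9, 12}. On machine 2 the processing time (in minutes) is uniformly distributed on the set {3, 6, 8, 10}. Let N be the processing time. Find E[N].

E[N | machine 1] = (6+7+9+12)/4 = 17/2.
E[N | machine 2] = (3+6+8+10)/4 = 27/4.
E[N] = (1/2)·(17/2) + (1/2)·(27/4) = 61/8.

61/8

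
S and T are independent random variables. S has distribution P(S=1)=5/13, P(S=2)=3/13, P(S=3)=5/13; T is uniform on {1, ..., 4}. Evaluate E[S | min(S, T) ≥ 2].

21/8

P(min(S, T) ≥ 2) = 6/13.
Summing S·P(x,y) over outcomes with min(S, T) ≥ 2 gives 63/52.
E[S | min(S, T) ≥ 2] = (63/52) / (6/13) = 21/8.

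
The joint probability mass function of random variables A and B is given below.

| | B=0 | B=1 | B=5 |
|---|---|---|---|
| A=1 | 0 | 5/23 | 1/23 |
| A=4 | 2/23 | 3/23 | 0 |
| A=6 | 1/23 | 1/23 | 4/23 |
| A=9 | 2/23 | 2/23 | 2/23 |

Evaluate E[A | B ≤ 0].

P(B ≤ 0) = 5/23.
Summing A·P(A=x,B=y) over the conditioning event gives 32/23.
E[A | B ≤ 0] = (32/23) / (5/23) = 32/5.

32/5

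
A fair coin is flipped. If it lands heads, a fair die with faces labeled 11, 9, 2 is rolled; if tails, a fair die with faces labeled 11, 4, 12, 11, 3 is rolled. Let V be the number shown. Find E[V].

E[V | heads] = (11+9+2)/3 = 22/3.
E[V | tails] = (11+4+12+11+3)/5 = 41/5.
By the law of total expectation,
E[V] = (1/2)·(22/3) + (1/2)·(41/5) = 233/30.

233/30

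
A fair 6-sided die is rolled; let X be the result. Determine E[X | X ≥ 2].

4

Given X ≥ 2, X is equally likely to be any of {2, 3, 4, 5, 6}.
E[X | X ≥ 2] = (2 + 3 + 4 + 5 + 6) / 5 = 4.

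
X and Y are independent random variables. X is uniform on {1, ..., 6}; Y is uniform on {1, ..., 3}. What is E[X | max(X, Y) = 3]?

Outcomes with max(X, Y) = 3: (1,3), (2,3), (3,1), (3,2), (3,3), each with probability 1/18.
E[X | max(X, Y) = 3] = (1 + 2 + 3 + 3 + 3) / 5 = 12/5.

12/5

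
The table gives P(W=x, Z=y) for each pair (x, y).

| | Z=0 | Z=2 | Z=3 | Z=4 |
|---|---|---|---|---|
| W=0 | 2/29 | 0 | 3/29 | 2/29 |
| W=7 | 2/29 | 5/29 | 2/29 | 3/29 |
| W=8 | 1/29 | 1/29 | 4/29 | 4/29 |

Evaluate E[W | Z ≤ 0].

P(Z ≤ 0) = 5/29.
Σ W·P over the event = 0·(2/29) + 7·(2/29) + 8·(1/29) = 22/29.
E[W | Z ≤ 0] = (22/29) / (5/29) = 22/5.

22/5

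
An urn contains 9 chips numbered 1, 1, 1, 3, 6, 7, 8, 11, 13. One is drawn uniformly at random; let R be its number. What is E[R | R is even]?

7

P(R is even) = 2/9.
Σ over the event: 6·1/9 + 8·1/9 = 14/9.
E[R | R is even] = (14/9) / (2/9) = 7.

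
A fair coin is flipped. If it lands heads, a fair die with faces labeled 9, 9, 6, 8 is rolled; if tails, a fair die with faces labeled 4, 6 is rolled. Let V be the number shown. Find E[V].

E[V | heads] = (9+9+6+8)/4 = 8.
E[V | tails] = (4+6)/2 = 5.
By the law of total expectation,
E[V] = (1/2)·(8) + (1/2)·(5) = 13/2.

13/2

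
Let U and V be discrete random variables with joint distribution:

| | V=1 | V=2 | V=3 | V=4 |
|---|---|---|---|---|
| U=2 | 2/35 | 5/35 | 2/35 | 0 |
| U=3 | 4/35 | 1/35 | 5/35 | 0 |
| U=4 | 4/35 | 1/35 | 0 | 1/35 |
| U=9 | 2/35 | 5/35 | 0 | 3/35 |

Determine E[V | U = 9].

P(U = 9) = 2/7.
Σ V·P over the event = 1·(2/35) + 2·(5/35) + 4·(3/35) = 24/35.
E[V | U = 9] = (24/35) / (2/7) = 12/5.

12/5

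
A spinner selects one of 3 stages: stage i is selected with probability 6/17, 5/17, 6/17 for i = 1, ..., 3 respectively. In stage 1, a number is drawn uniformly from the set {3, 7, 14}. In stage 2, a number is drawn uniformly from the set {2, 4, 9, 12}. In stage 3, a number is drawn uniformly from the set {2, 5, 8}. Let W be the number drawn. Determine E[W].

447/68

E[W | stage 1] = (3+7+14)/3 = 8.
E[W | stage 2] = (2+4+9+12)/4 = 27/4.
E[W | stage 3] = (2+5+8)/3 = 5.
By the law of total expectation,
E[W] = (6/17)·(8) + (5/17)·(27/4) + (6/17)·(5) = 447/68.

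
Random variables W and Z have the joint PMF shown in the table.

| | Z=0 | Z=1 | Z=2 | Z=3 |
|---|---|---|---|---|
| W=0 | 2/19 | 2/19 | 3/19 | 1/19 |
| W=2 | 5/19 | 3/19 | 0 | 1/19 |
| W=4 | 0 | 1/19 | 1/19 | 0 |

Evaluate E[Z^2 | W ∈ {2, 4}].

P(W ∈ {2, 4}) = 11/19.
Σ Z^2·P over the event = 0·(5/19) + 1·(3/19) + 9·(1/19) + 1·(1/19) + 4·(1/19) = 17/19.
E[Z^2 | W ∈ {2, 4}] = (17/19) / (11/19) = 17/11.

17/11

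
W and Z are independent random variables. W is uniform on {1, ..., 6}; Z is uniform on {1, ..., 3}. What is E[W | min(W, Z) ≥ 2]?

4

Outcomes with min(W, Z) ≥ 2: (2,2), (2,3), (3,2), (3,3), (4,2), (4,3), (5,2), (5,3), (6,2), (6,3), each with probability 1/18.
E[W | min(W, Z) ≥ 2] = (2 + 2 + 3 + 3 + 4 + 4 + 5 + 5 + 6 + 6) / 10 = 4.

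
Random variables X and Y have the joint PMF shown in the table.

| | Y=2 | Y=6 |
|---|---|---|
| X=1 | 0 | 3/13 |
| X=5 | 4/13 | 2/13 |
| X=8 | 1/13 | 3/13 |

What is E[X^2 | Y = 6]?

P(Y = 6) = 8/13.
Σ X^2·P over the event = 1·(3/13) + 25·(2/13) + 64·(3/13) = 245/13.
E[X^2 | Y = 6] = (245/13) / (8/13) = 245/8.

245/8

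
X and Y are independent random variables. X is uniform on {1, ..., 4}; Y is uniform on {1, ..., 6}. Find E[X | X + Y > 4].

P(X + Y > 4) = 3/4.
Summing X·P(x,y) over outcomes with X + Y > 4 gives 25/12.
E[X | X + Y > 4] = (25/12) / (3/4) = 25/9.

25/9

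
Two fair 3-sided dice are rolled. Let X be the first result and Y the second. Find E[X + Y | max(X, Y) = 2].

Outcomes with max(X, Y) = 2: (1,2), (2,1), (2,2), each with probability 1/9.
E[X + Y | max(X, Y) = 2] = (3 + 3 + 4) / 3 = 10/3.

10/3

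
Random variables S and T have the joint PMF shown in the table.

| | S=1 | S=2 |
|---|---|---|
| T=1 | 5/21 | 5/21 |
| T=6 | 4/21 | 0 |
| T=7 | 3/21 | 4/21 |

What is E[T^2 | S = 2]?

67/3

P(S = 2) = 3/7.
Σ T^2·P over the event = 1·(5/21) + 49·(4/21) = 67/7.
E[T^2 | S = 2] = (67/7) / (3/7) = 67/3.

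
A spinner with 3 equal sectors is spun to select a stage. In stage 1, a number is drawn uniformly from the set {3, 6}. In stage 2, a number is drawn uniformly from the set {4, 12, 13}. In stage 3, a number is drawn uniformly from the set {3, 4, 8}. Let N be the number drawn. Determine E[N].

E[N | stage 1] = (3+6)/2 = 9/2.
E[N | stage 2] = (4+12+13)/3 = 29/3.
E[N | stage 3] = (3+4+8)/3 = 5.
E[N] = (1/3)·(9/2) + (1/3)·(29/3) + (1/3)·(5) = 115/18.

115/18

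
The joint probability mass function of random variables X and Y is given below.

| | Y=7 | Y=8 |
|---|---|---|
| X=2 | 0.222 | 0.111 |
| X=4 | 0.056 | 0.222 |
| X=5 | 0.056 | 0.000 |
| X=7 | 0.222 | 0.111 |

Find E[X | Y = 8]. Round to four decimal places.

P(Y = 8) = 0.444.
Σ X·P over the event = 2·(0.111) + 4·(0.222) + 7·(0.111) = 1.887.
E[X | Y = 8] = (1.887) / (0.444) = 4.2500.

4.2500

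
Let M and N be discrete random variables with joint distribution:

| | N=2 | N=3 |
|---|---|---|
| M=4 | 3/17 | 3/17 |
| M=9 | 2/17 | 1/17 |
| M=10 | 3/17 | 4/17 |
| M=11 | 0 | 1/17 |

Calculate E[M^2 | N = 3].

P(N = 3) = 9/17.
Σ M^2·P over the event = 16·(3/17) + 81·(1/17) + 100·(4/17) + 121·(1/17) = 650/17.
E[M^2 | N = 3] = (650/17) / (9/17) = 650/9.

650/9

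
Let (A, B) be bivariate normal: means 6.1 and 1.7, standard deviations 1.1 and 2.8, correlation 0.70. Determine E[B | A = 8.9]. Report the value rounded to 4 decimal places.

The regression of B on A has slope ρ·σ_B/σ_A and passes through (μ_A, μ_B).
E[B | A=8.9] = 1.7 + (0.70)·(2.8/1.1)·(8.9 − (6.1)) = 1.7 + (1.78182)·(2.8) = 6.6891.

6.6891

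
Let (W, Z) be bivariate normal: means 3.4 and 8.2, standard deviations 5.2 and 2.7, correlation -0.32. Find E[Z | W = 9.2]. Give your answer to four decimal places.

7.2363

The regression of Z on W has slope ρ·σ_Z/σ_W and passes through (μ_W, μ_Z).
E[Z | W=9.2] = 8.2 + (-0.32)·(2.7/5.2)·(9.2 − (3.4)) = 8.2 + (-0.16615)·(5.8) = 7.2363.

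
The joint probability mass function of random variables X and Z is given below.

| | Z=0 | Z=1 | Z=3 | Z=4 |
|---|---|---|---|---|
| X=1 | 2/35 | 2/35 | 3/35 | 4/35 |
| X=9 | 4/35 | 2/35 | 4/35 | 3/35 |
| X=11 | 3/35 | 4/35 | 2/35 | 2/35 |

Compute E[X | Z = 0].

71/9

P(Z = 0) = 9/35.
Σ X·P over the event = 1·(2/35) + 9·(4/35) + 11·(3/35) = 71/35.
E[X | Z = 0] = (71/35) / (9/35) = 71/9.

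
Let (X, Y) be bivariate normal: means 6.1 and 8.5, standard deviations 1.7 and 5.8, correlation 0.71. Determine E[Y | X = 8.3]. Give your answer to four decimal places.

13.8292

For a bivariate normal, E[Y | X=x] = μ_Y + ρ·(σ_Y/σ_X)·(x − μ_X).
E[Y | X=8.3] = 8.5 + (0.71)·(5.8/1.7)·(8.3 − (6.1)) = 8.5 + (2.42235)·(2.2) = 13.8292.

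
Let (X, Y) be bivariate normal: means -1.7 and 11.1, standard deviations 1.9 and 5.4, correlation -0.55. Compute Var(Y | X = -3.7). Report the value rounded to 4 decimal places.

Var(Y | X=x) = (1 − ρ²)·σ_Y².
Var(Y | X=-3.7) = (5.4)²·(1 − (-0.55)²) = 29.16·0.6975 = 20.3391.

20.3391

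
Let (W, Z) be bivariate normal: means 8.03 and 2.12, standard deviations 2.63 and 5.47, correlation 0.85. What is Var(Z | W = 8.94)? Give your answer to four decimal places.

For a bivariate normal, Var(Z | W=x) = σ_Z²(1 − ρ²).
Var(Z | W=8.94) = (5.47)²·(1 − (0.85)²) = 29.9209·0.2775 = 8.3030.

8.3030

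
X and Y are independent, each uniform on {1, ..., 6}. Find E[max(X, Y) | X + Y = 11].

6

P(X + Y = 11) = 1/18.
Summing max(X,Y)·P(x,y) over outcomes with X + Y = 11 gives 1/3.
E[max(X, Y) | X + Y = 11] = (1/3) / (1/18) = 6.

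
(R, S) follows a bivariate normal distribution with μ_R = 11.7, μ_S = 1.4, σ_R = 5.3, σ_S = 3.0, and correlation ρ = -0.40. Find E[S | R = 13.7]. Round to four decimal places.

0.9472

For a bivariate normal, E[S | R=x] = μ_S + ρ·(σ_S/σ_R)·(x − μ_R).
E[S | R=13.7] = 1.4 + (-0.40)·(3.0/5.3)·(13.7 − (11.7)) = 1.4 + (-0.22642)·(2) = 0.9472.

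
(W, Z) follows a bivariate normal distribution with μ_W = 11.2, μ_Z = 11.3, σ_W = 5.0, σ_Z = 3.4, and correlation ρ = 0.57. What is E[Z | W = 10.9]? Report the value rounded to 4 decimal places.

E[Z | W=x] = μ_Z + ρ(σ_Z/σ_W)(x − μ_W) for jointly normal variables.
E[Z | W=10.9] = 11.3 + (0.57)·(3.4/5.0)·(10.9 − (11.2)) = 11.3 + (0.3876)·(-0.3) = 11.1837.

11.1837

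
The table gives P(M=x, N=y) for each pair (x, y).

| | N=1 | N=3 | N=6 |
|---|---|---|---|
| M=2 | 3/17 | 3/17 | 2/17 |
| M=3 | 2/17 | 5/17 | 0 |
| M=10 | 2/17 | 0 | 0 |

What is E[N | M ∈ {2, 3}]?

41/15

P(M ∈ {2, 3}) = 15/17.
Summing N·P(M=x,N=y) over the conditioning event gives 41/17.
E[N | M ∈ {2, 3}] = (41/17) / (15/17) = 41/15.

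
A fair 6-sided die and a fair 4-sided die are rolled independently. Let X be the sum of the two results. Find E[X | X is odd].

6

P(X is odd) = 1/2.
Σ over the event: 3·1/12 + 5·1/6 + 7·1/6 + 9·1/12 = 3.
E[X | X is odd] = (3) / (1/2) = 6.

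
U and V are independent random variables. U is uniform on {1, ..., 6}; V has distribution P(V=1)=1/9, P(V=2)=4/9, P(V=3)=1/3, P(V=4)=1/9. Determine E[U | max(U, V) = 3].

33/14

P(max(U, V) = 3) = 7/27.
Summing U·P(x,y) over outcomes with max(U, V) = 3 gives 11/18.
E[U | max(U, V) = 3] = (11/18) / (7/27) = 33/14.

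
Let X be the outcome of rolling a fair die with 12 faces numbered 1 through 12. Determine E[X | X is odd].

Given X is odd, X is equally likely to be any of {1, 3, 5, 7, 9, 11}.
E[X | X is odd] = (1 + 3 + 5 + 7 + 9 + 11) / 6 = 6.

6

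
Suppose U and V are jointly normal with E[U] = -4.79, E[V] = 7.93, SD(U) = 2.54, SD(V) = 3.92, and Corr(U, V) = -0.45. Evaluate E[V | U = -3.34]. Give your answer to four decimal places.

For a bivariate normal, E[V | U=x] = μ_V + ρ·(σ_V/σ_U)·(x − μ_U).
E[V | U=-3.34] = 7.93 + (-0.45)·(3.92/2.54)·(-3.34 − (-4.79)) = 7.93 + (-0.69449)·(1.45) = 6.9230.

6.9230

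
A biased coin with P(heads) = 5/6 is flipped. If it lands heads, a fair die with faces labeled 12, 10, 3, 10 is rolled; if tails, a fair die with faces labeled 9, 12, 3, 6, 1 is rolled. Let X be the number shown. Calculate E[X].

333/40

E[X | heads] = (12+10+3+10)/4 = 35/4.
E[X | tails] = (9+12+3+6+1)/5 = 31/5.
By the law of total expectation,
E[X] = (5/6)·(35/4) + (1/6)·(31/5) = 333/40.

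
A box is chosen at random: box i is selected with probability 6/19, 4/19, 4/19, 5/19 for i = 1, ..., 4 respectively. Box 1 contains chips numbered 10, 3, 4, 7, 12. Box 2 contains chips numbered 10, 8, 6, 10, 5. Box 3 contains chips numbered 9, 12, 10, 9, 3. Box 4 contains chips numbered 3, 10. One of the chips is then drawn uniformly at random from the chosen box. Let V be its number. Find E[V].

E[V | box 1] = (10+3+4+7+12)/5 = 36/5.
E[V | box 2] = (10+8+6+10+5)/5 = 39/5.
E[V | box 3] = (9+12+10+9+3)/5 = 43/5.
E[V | box 4] = (3+10)/2 = 13/2.
E[V] = (6/19)·(36/5) + (4/19)·(39/5) + (4/19)·(43/5) + (5/19)·(13/2) = 1413/190.

1413/190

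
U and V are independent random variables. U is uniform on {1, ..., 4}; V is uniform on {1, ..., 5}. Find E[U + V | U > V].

P(U > V) = 3/10.
Summing (U+V)·P(x,y) over outcomes with U > V gives 3/2.
E[U + V | U > V] = (3/2) / (3/10) = 5.

5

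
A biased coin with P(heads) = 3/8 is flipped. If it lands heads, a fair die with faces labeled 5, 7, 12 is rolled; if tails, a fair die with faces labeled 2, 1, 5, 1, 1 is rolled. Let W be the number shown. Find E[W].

17/4

E[W | heads] = (5+7+12)/3 = 8.
E[W | tails] = (2+1+5+1+1)/5 = 2.
By the law of total expectation,
E[W] = (3/8)·(8) + (5/8)·(2) = 17/4.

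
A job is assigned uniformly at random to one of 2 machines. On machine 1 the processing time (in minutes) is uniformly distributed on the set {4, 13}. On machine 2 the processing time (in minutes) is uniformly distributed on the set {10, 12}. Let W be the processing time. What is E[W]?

39/4

E[W | machine 1] = (4+13)/2 = 17/2.
E[W | machine 2] = (10+12)/2 = 11.
By the law of total expectation,
E[W] = (1/2)·(17/2) + (1/2)·(11) = 39/4.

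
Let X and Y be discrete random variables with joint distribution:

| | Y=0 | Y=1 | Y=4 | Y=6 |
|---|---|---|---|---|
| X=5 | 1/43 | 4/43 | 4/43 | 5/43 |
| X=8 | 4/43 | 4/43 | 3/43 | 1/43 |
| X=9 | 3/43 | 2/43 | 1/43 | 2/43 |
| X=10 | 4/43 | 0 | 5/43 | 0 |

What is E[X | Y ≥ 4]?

22/3

P(Y ≥ 4) = 21/43.
Σ X·P over the event = 5·(4/43) + 5·(5/43) + 8·(3/43) + 8·(1/43) + 9·(1/43) + 9·(2/43) + 10·(5/43) = 154/43.
E[X | Y ≥ 4] = (154/43) / (21/43) = 22/3.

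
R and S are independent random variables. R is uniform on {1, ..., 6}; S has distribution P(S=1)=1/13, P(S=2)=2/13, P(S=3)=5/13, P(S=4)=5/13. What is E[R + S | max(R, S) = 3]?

89/18

P(max(R, S) = 3) = 3/13.
Summing (R+S)·P(x,y) over outcomes with max(R, S) = 3 gives 89/78.
E[R + S | max(R, S) = 3] = (89/78) / (3/13) = 89/18.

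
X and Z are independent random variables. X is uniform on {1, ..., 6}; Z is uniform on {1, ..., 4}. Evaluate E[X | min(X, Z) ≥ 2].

4

P(min(X, Z) ≥ 2) = 5/8.
Summing X·P(x,y) over outcomes with min(X, Z) ≥ 2 gives 5/2.
E[X | min(X, Z) ≥ 2] = (5/2) / (5/8) = 4.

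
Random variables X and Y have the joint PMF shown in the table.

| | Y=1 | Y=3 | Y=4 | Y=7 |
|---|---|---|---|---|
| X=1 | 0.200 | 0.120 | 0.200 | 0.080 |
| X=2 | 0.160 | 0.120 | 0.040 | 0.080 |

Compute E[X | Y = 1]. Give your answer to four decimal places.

P(Y = 1) = 0.360.
Σ X·P over the event = 1·(0.200) + 2·(0.160) = 0.520.
E[X | Y = 1] = (0.520) / (0.360) = 1.4444.

1.4444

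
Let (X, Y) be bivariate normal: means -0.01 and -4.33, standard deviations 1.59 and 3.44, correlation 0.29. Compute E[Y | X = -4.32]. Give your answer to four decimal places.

The regression of Y on X has slope ρ·σ_Y/σ_X and passes through (μ_X, μ_Y).
E[Y | X=-4.32] = -4.33 + (0.29)·(3.44/1.59)·(-4.32 − (-0.01)) = -4.33 + (0.62742)·(-4.31) = -7.0342.

-7.0342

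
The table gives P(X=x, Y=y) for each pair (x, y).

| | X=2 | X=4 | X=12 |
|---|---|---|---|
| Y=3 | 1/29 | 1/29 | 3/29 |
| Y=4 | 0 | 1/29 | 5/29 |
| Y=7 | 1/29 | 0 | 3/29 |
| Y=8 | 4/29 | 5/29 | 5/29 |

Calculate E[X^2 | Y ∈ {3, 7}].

296/3

P(Y ∈ {3, 7}) = 9/29.
Σ X^2·P over the event = 4·(1/29) + 4·(1/29) + 16·(1/29) + 144·(3/29) + 144·(3/29) = 888/29.
E[X^2 | Y ∈ {3, 7}] = (888/29) / (9/29) = 296/3.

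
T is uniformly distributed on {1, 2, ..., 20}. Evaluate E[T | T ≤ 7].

4

Given T ≤ 7, T is equally likely to be any of {1, 2, 3, 4, 5, 6, 7}.
E[T | T ≤ 7] = (1 + 2 + 3 + 4 + 5 + 6 + 7) / 7 = 4.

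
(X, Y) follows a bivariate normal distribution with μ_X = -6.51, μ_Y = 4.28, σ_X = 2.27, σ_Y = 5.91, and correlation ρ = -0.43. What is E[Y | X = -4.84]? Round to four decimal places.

2.4104

For a bivariate normal, E[Y | X=x] = μ_Y + ρ·(σ_Y/σ_X)·(x − μ_X).
E[Y | X=-4.84] = 4.28 + (-0.43)·(5.91/2.27)·(-4.84 − (-6.51)) = 4.28 + (-1.1195)·(1.67) = 2.4104.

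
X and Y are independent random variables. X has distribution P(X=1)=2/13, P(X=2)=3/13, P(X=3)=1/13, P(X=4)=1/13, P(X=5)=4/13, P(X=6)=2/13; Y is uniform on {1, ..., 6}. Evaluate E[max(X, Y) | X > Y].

P(X > Y) = 17/39.
Summing max(X,Y)·P(x,y) over outcomes with X > Y gives 82/39.
E[max(X, Y) | X > Y] = (82/39) / (17/39) = 82/17.

82/17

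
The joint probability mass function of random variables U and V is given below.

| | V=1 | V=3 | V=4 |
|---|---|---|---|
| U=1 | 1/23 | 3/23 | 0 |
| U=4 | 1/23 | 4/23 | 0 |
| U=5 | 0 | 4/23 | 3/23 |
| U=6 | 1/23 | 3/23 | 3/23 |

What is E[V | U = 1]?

P(U = 1) = 4/23.
Σ V·P over the event = 1·(1/23) + 3·(3/23) = 10/23.
E[V | U = 1] = (10/23) / (4/23) = 5/2.

5/2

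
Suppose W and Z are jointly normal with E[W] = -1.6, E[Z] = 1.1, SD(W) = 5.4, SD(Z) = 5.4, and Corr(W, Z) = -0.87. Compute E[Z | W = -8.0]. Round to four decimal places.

6.6680

E[Z | W=x] = μ_Z + ρ(σ_Z/σ_W)(x − μ_W) for jointly normal variables.
E[Z | W=-8.0] = 1.1 + (-0.87)·(5.4/5.4)·(-8.0 − (-1.6)) = 1.1 + (-0.87)·(-6.4) = 6.6680.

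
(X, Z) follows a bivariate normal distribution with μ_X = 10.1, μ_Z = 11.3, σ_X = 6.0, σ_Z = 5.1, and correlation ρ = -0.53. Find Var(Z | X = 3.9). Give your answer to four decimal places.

For a bivariate normal, Var(Z | X=x) = σ_Z²(1 − ρ²).
Var(Z | X=3.9) = (5.1)²·(1 − (-0.53)²) = 26.01·0.7191 = 18.7038.

18.7038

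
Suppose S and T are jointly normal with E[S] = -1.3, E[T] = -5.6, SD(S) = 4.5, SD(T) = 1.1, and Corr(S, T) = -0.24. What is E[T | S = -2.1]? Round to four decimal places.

-5.5531

E[T | S=x] = μ_T + ρ(σ_T/σ_S)(x − μ_S) for jointly normal variables.
E[T | S=-2.1] = -5.6 + (-0.24)·(1.1/4.5)·(-2.1 − (-1.3)) = -5.6 + (-0.058667)·(-0.8) = -5.5531.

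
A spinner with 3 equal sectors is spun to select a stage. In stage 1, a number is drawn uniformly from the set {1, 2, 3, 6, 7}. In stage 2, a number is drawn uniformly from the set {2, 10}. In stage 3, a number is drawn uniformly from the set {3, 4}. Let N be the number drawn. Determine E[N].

133/30

E[N | stage 1] = (1+2+3+6+7)/5 = 19/5.
E[N | stage 2] = (2+10)/2 = 6.
E[N | stage 3] = (3+4)/2 = 7/2.
E[N] = (1/3)·(19/5) + (1/3)·(6) + (1/3)·(7/2) = 133/30.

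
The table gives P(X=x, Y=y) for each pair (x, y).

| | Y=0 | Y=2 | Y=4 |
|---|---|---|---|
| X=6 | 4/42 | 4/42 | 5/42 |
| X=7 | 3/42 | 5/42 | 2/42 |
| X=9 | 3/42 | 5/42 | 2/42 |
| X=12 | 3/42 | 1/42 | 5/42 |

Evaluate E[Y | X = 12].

P(X = 12) = 3/14.
Σ Y·P over the event = 0·(3/42) + 2·(1/42) + 4·(5/42) = 11/21.
E[Y | X = 12] = (11/21) / (3/14) = 22/9.

22/9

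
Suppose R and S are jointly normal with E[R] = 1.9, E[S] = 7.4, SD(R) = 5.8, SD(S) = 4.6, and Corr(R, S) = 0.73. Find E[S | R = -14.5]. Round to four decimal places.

-2.0950

E[S | R=x] = μ_S + ρ(σ_S/σ_R)(x − μ_R) for jointly normal variables.
E[S | R=-14.5] = 7.4 + (0.73)·(4.6/5.8)·(-14.5 − (1.9)) = 7.4 + (0.578966)·(-16.4) = -2.0950.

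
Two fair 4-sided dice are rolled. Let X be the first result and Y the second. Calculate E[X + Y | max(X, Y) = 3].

24/5

Outcomes with max(X, Y) = 3: (1,3), (2,3), (3,1), (3,2), (3,3), each with probability 1/16.
E[X + Y | max(X, Y) = 3] = (4 + 5 + 4 + 5 + 6) / 5 = 24/5.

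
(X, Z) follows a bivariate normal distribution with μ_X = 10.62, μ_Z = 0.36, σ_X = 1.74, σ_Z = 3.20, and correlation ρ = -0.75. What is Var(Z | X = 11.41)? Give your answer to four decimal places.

4.4800

For a bivariate normal, Var(Z | X=x) = σ_Z²(1 − ρ²).
Var(Z | X=11.41) = (3.20)²·(1 − (-0.75)²) = 10.24·0.4375 = 4.4800.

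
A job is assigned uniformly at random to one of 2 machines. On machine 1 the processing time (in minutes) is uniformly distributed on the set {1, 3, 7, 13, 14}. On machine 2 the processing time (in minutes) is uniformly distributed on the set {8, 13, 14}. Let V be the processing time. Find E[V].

E[V | machine 1] = (1+3+7+13+14)/5 = 38/5.
E[V | machine 2] = (8+13+14)/3 = 35/3.
E[V] = (1/2)·(38/5) + (1/2)·(35/3) = 289/30.

289/30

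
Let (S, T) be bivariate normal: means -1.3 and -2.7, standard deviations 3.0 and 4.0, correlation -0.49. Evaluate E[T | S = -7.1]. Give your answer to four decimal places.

The regression of T on S has slope ρ·σ_T/σ_S and passes through (μ_S, μ_T).
E[T | S=-7.1] = -2.7 + (-0.49)·(4.0/3.0)·(-7.1 − (-1.3)) = -2.7 + (-0.65333)·(-5.8) = 1.0893.

1.0893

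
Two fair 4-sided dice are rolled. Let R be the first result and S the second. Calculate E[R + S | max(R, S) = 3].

Outcomes with max(R, S) = 3: (1,3), (2,3), (3,1), (3,2), (3,3), each with probability 1/16.
E[R + S | max(R, S) = 3] = (4 + 5 + 4 + 5 + 6) / 5 = 24/5.

24/5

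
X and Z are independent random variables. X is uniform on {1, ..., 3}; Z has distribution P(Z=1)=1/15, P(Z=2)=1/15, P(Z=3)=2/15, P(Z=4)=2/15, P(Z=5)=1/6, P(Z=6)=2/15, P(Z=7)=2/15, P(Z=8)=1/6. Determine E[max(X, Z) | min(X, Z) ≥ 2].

P(min(X, Z) ≥ 2) = 28/45.
Summing max(X,Z)·P(x,y) over outcomes with min(X, Z) ≥ 2 gives 10/3.
E[max(X, Z) | min(X, Z) ≥ 2] = (10/3) / (28/45) = 75/14.

75/14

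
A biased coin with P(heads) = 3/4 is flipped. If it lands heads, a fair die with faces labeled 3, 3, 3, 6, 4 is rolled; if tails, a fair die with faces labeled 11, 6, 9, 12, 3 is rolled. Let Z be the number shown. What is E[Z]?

49/10

E[Z | heads] = (3+3+3+6+4)/5 = 19/5.
E[Z | tails] = (11+6+9+12+3)/5 = 41/5.
By the law of total expectation,
E[Z] = (3/4)·(19/5) + (1/4)·(41/5) = 49/10.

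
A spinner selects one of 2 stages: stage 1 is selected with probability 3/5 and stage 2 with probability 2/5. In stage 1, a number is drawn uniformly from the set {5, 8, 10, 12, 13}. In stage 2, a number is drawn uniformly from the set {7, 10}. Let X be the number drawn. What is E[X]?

229/25

E[X | stage 1] = (5+8+10+12+13)/5 = 48/5.
E[X | stage 2] = (7+10)/2 = 17/2.
E[X] = (3/5)·(48/5) + (2/5)·(17/2) = 229/25.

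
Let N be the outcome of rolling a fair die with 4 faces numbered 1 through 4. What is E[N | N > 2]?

Given N > 2, N is equally likely to be any of {3, 4}.
E[N | N > 2] = (3 + 4) / 2 = 7/2.

7/2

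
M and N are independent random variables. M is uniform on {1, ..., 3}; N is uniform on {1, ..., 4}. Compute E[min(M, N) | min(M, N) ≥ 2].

Outcomes with min(M, N) ≥ 2: (2,2), (2,3), (2,4), (3,2), (3,3), (3,4), each with probability 1/12.
E[min(M, N) | min(M, N) ≥ 2] = (2 + 2 + 2 + 2 + 3 + 3) / 6 = 7/3.

7/3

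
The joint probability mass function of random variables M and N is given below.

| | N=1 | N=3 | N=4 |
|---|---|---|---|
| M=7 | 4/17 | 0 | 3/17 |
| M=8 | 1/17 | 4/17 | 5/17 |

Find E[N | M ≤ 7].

P(M ≤ 7) = 7/17.
Summing N·P(M=x,N=y) over the conditioning event gives 16/17.
E[N | M ≤ 7] = (16/17) / (7/17) = 16/7.

16/7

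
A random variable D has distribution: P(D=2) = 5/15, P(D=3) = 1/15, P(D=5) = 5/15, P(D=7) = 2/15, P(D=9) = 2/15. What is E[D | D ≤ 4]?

P(D ≤ 4) = 2/5.
Σ over the event: 2·1/3 + 3·1/15 = 13/15.
E[D | D ≤ 4] = (13/15) / (2/5) = 13/6.

13/6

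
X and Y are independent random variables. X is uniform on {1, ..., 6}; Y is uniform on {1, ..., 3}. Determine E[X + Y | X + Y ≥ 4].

P(X + Y ≥ 4) = 5/6.
Summing (X+Y)·P(x,y) over outcomes with X + Y ≥ 4 gives 91/18.
E[X + Y | X + Y ≥ 4] = (91/18) / (5/6) = 91/15.

91/15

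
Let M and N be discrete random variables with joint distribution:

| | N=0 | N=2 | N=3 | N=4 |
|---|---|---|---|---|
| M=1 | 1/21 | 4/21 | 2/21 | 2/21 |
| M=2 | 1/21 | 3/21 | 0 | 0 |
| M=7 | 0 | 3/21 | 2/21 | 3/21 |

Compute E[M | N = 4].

23/5

P(N = 4) = 5/21.
Σ M·P over the event = 1·(2/21) + 7·(3/21) = 23/21.
E[M | N = 4] = (23/21) / (5/21) = 23/5.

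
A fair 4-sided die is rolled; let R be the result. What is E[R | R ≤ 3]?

Given R ≤ 3, R is equally likely to be any of {1, 2, 3}.
E[R | R ≤ 3] = (1 + 2 + 3) / 3 = 2.

2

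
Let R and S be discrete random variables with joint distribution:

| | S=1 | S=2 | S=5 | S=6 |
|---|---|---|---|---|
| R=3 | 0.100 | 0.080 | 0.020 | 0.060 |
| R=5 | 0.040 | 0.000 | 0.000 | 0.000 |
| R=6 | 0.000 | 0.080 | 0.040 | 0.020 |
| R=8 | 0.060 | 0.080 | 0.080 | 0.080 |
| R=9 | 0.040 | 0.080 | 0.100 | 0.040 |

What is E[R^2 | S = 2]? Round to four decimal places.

47.5000

P(S = 2) = 0.320.
Σ R^2·P over the event = 9·(0.080) + 36·(0.080) + 64·(0.080) + 81·(0.080) = 15.200.
E[R^2 | S = 2] = (15.200) / (0.320) = 47.5000.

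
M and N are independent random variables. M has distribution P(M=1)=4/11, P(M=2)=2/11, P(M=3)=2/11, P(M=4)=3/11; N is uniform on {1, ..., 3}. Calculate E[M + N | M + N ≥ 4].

118/23

P(M + N ≥ 4) = 23/33.
Summing (M+N)·P(x,y) over outcomes with M + N ≥ 4 gives 118/33.
E[M + N | M + N ≥ 4] = (118/33) / (23/33) = 118/23.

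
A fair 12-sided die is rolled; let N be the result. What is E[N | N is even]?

Given N is even, N is equally likely to be any of {2, 4, 6, 8, 10, 12}.
E[N | N is even] = (2 + 4 + 6 + 8 + 10 + 12) / 6 = 7.

7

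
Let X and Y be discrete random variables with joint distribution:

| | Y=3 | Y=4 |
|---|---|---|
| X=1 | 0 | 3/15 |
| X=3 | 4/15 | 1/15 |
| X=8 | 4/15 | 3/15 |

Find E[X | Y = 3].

11/2

P(Y = 3) = 8/15.
Summing X·P(X=x,Y=y) over the conditioning event gives 44/15.
E[X | Y = 3] = (44/15) / (8/15) = 11/2.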